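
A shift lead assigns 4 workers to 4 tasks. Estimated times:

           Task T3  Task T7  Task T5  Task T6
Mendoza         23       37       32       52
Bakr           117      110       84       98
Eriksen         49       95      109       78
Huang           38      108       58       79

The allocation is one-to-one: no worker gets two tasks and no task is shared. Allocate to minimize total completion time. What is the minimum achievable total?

Minimum total: 237 min

Optimal: Mendoza→Task T7 (37 min), Bakr→Task T5 (84 min), Eriksen→Task T6 (78 min), Huang→Task T3 (38 min) — total 37+84+78+38 = 237 min.
Column-greedy (each task in turn goes to its cheapest remaining worker) gives 274 min, worse by 37.
Next-best assignment: Mendoza→Task T7, Bakr→Task T6, Eriksen→Task T3, Huang→Task T5 = 242 min.
Swapping Bakr↔Mendoza (Bakr→Task T7 110 min, Mendoza→Task T5 32 min) adds 21.
No other one-to-one assignment undercuts 237 min.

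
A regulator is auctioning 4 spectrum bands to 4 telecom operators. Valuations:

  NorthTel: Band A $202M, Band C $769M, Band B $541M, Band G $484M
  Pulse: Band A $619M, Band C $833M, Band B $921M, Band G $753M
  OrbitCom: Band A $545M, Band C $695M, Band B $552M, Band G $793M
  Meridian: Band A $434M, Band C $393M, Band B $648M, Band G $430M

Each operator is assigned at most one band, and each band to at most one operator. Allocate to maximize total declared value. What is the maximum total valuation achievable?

Optimal: NorthTel→Band C ($769M), Pulse→Band B ($921M), OrbitCom→Band G ($793M), Meridian→Band A ($434M) — total 769+921+793+434 = $2917M.
Column-greedy (each band in turn goes to its best remaining operator) gives $2829M, worse by 88.
Next-best assignment: NorthTel→Band C, Pulse→Band A, OrbitCom→Band G, Meridian→Band B = $2829M.
Swapping NorthTel↔OrbitCom (NorthTel→Band G $484M, OrbitCom→Band C $695M) loses 383.

Maximum total: $2917M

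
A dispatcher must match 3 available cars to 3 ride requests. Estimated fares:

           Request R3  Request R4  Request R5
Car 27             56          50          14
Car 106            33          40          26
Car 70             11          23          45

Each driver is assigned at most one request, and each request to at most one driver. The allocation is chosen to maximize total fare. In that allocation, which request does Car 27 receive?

Car 27 receives Request R3.

This is the linear assignment problem.
Optimal: Car 27→Request R3 ($56), Car 106→Request R4 ($40), Car 70→Request R5 ($45) — total 56+40+45 = $141.
Next-best assignment: Car 27→Request R4, Car 106→Request R3, Car 70→Request R5 = $128.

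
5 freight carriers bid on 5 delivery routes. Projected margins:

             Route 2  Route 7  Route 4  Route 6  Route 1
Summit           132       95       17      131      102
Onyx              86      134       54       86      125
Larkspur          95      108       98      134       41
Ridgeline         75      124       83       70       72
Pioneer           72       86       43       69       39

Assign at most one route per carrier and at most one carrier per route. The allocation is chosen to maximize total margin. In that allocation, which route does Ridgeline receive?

Ridgeline receives Route 4.

Optimal: Summit→Route 2 ($132k), Onyx→Route 1 ($125k), Larkspur→Route 6 ($134k), Ridgeline→Route 4 ($83k), Pioneer→Route 7 ($86k) — total 132+125+134+83+86 = $560k.
Next-best assignment: Summit→Route 2, Onyx→Route 1, Larkspur→Route 6, Ridgeline→Route 7, Pioneer→Route 4 = $558k.
Ridgeline's own top route is Route 7 ($124k), but forcing Ridgeline→Route 7 and reassigning the rest optimally gives only $558k — worse by 2.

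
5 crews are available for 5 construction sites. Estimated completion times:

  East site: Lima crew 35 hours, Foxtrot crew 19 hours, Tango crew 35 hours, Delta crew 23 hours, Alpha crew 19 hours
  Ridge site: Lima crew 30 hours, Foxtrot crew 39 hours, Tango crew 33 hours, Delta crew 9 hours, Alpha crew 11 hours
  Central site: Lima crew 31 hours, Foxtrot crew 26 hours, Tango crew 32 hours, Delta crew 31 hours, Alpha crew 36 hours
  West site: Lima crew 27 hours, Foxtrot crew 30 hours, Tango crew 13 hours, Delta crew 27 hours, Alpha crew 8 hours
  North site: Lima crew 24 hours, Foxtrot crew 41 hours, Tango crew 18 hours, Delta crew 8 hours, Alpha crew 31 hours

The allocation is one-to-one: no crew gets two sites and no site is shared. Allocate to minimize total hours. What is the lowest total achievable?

Optimal: Lima crew→Central site (31 hours), Foxtrot crew→East site (19 hours), Tango crew→West site (13 hours), Delta crew→North site (8 hours), Alpha crew→Ridge site (11 hours) — total 31+19+13+8+11 = 82 hours.
Column-greedy (each site in turn goes to its cheapest remaining crew) gives 85 hours, worse by 3.

Min total: 82 hours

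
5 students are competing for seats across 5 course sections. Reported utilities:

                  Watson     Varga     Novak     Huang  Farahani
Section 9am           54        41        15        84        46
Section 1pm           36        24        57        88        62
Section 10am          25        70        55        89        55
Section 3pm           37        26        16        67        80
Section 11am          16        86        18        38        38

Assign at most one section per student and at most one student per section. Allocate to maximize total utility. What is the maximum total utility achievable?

Max total: 366 points

This is the linear assignment problem.
Optimal: Watson→Section 9am (54 points), Varga→Section 11am (86 points), Novak→Section 1pm (57 points), Huang→Section 10am (89 points), Farahani→Section 3pm (80 points) — total 54+86+57+89+80 = 366 points.
Column-greedy (each section in turn goes to its best remaining student) gives 271 points, worse by 95.
Next-best assignment: Watson→Section 9am, Varga→Section 11am, Novak→Section 10am, Huang→Section 1pm, Farahani→Section 3pm = 363 points.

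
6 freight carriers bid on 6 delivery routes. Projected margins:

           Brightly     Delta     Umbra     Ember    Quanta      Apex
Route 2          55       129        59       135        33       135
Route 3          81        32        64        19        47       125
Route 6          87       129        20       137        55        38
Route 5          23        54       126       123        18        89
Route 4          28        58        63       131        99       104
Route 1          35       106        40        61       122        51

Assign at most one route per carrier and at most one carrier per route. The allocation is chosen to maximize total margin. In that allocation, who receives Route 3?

This is the linear assignment problem.
Optimal: Brightly→Route 3 ($81k), Delta→Route 6 ($129k), Umbra→Route 5 ($126k), Ember→Route 4 ($131k), Quanta→Route 1 ($122k), Apex→Route 2 ($135k) — total 81+129+126+131+122+135 = $724k.
Max-entry greedy (repeatedly take the single best remaining cell) gives $659k, worse by 65.
Next-best assignment: Brightly→Route 6, Delta→Route 2, Umbra→Route 5, Ember→Route 4, Quanta→Route 1, Apex→Route 3 = $720k.
Brightly's own top route is Route 6 ($87k), but forcing Brightly→Route 6 and reassigning the rest optimally gives only $720k — worse by 4.

Brightly receives Route 3.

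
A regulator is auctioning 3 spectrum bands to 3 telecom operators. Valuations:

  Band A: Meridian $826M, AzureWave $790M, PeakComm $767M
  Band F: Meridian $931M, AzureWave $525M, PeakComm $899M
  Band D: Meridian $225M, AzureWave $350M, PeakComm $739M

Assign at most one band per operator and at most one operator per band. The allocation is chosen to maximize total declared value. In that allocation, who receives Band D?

PeakComm receives Band D.

Optimal: Meridian→Band F ($931M), AzureWave→Band A ($790M), PeakComm→Band D ($739M) — total 931+790+739 = $2460M.
Column-greedy (each band in turn goes to its best remaining operator) gives $2075M, worse by 385.
Next-best assignment: Meridian→Band A, AzureWave→Band F, PeakComm→Band D = $2090M.
Checked against all permutations: $2460M is optimal.
PeakComm's own top band is Band F ($899M), but forcing PeakComm→Band F and reassigning the rest optimally gives only $2075M — worse by 385.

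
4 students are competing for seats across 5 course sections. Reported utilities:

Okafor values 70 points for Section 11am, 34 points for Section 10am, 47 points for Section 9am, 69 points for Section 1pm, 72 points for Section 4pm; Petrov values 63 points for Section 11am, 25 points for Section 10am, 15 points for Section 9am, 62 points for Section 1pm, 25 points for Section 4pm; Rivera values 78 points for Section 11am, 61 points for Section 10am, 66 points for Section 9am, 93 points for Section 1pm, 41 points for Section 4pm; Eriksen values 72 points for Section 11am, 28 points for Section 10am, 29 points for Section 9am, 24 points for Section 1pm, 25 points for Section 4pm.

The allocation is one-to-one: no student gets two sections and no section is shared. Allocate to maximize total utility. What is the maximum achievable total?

This is a one-to-one assignment (maximum-weight bipartite matching).
Optimal: Okafor→Section 4pm (72 points), Petrov→Section 1pm (62 points), Rivera→Section 9am (66 points), Eriksen→Section 11am (72 points) — total 72+62+66+72 = 272 points.
Row-greedy (each student in turn takes its best remaining section) gives 257 points, worse by 15.
Next-best assignment: Okafor→Section 4pm, Petrov→Section 1pm, Rivera→Section 10am, Eriksen→Section 11am = 267 points.

Maximum total: 272 points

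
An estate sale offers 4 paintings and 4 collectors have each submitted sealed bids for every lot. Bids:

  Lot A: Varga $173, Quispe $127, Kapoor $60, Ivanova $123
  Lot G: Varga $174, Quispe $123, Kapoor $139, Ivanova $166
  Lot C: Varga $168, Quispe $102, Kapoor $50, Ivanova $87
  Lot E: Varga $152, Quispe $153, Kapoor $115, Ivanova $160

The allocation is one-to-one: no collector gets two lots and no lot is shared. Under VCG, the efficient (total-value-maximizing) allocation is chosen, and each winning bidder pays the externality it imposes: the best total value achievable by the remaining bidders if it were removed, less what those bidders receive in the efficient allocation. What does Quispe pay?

Quispe pays $5.

Efficient allocation: Varga→Lot C ($168), Quispe→Lot A ($127), Kapoor→Lot G ($139), Ivanova→Lot E ($160); total welfare W = $594.
Quispe receives Lot A at value $127, so the others get W − 127 = $467.
Without Quispe: best allocation of the remaining 3 bidders over all 4 lots is Varga→Lot A ($173), Kapoor→Lot G ($139), Ivanova→Lot E ($160), total $472.
VCG payment = (others' best without Quispe) − (others' welfare with Quispe) = 472 − 467 = $5.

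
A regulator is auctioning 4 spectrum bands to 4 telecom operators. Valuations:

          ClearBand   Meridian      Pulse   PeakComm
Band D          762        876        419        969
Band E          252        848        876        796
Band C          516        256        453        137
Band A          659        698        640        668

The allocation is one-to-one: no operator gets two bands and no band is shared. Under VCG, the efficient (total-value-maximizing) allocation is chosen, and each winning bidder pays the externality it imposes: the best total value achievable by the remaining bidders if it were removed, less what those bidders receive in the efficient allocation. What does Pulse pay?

Pulse pays $293M.

Efficient allocation: ClearBand→Band C ($516M), Meridian→Band A ($698M), Pulse→Band E ($876M), PeakComm→Band D ($969M); total welfare W = $3059M.
Pulse receives Band E at value $876M, so the others get W − 876 = $2183M.
Without Pulse: best allocation of the remaining 3 bidders over all 4 bands is ClearBand→Band A ($659M), Meridian→Band E ($848M), PeakComm→Band D ($969M), total $2476M.
VCG payment = (others' best without Pulse) − (others' welfare with Pulse) = 2476 − 2183 = $293M.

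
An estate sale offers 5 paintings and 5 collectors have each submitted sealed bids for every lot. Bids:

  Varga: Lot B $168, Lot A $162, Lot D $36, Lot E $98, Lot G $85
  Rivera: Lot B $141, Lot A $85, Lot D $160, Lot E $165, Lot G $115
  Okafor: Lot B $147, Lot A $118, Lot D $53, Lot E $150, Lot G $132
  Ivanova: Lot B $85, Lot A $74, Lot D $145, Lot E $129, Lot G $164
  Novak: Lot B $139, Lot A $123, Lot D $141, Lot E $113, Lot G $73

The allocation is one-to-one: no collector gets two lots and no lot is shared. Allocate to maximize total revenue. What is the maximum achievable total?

Optimal: Varga→Lot A ($162), Rivera→Lot E ($165), Okafor→Lot B ($147), Ivanova→Lot G ($164), Novak→Lot D ($141) — total 162+165+147+164+141 = $779.
Column-greedy (each lot in turn goes to its best remaining collector) gives $765, worse by 14.
Swapping Rivera↔Varga (Rivera→Lot A $85, Varga→Lot E $98) loses 144.
Checked against all permutations: $779 is optimal.

Max total: $779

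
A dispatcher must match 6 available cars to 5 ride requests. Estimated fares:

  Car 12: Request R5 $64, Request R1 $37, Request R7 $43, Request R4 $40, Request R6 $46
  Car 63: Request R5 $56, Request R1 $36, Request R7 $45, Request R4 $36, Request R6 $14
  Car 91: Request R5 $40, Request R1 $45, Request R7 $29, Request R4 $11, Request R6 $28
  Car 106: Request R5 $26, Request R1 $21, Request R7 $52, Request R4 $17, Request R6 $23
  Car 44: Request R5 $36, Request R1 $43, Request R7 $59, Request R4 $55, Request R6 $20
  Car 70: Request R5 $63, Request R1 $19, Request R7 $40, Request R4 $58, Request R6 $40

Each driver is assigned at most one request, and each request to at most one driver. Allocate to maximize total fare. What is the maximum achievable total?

Maximum total: $264

Optimal: Car 63→Request R5 ($56), Car 91→Request R1 ($45), Car 44→Request R7 ($59), Car 70→Request R4 ($58), Car 12→Request R6 ($46) — total 56+45+59+58+46 = $264.
Column-greedy (each request in turn goes to its best remaining driver) gives $249, worse by 15.
Checked against all permutations: $264 is optimal.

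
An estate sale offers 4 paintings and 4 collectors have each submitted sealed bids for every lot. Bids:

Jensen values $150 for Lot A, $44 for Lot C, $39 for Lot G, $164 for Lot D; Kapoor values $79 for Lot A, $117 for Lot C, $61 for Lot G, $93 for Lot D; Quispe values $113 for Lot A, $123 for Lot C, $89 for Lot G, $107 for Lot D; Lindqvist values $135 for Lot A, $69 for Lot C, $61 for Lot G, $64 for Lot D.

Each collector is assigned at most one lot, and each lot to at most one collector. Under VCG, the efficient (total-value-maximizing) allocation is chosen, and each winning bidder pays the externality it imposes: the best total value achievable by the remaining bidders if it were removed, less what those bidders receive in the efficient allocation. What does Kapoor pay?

Efficient allocation: Jensen→Lot D ($164), Kapoor→Lot C ($117), Quispe→Lot G ($89), Lindqvist→Lot A ($135); total welfare W = $505.
Kapoor receives Lot C at value $117, so the others get W − 117 = $388.
Without Kapoor: best allocation of the remaining 3 bidders over all 4 lots is Jensen→Lot D ($164), Quispe→Lot C ($123), Lindqvist→Lot A ($135), total $422.
VCG payment = (others' best without Kapoor) − (others' welfare with Kapoor) = 422 − 388 = $34.

Kapoor pays $34.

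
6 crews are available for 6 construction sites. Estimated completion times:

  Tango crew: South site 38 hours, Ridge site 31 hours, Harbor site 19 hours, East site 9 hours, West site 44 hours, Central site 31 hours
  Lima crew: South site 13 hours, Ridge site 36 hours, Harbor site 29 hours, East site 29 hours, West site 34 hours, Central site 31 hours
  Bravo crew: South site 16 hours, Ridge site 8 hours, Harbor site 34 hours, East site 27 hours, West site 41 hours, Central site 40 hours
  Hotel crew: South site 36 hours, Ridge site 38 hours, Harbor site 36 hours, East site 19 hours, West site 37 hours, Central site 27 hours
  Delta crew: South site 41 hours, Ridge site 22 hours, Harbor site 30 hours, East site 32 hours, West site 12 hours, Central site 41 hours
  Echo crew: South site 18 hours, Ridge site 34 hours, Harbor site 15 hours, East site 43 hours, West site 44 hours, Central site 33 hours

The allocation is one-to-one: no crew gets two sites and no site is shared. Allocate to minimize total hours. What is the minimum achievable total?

Min total: 84 hours

Optimal: Tango crew→East site (9 hours), Lima crew→South site (13 hours), Bravo crew→Ridge site (8 hours), Hotel crew→Central site (27 hours), Delta crew→West site (12 hours), Echo crew→Harbor site (15 hours) — total 9+13+8+27+12+15 = 84 hours.
Next-best assignment: Tango crew→Central site, Lima crew→South site, Bravo crew→Ridge site, Hotel crew→East site, Delta crew→West site, Echo crew→Harbor site = 98 hours.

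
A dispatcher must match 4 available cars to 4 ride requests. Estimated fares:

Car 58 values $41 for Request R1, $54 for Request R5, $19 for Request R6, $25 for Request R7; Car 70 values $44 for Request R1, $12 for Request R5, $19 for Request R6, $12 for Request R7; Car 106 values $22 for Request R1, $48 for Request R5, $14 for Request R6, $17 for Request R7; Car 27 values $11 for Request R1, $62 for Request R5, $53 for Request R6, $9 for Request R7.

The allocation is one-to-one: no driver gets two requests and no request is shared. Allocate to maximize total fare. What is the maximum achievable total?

Max total: $170

Optimal: Car 58→Request R7 ($25), Car 70→Request R1 ($44), Car 106→Request R5 ($48), Car 27→Request R6 ($53) — total 25+44+48+53 = $170.
Max-entry greedy (repeatedly take the single best remaining cell) gives $145, worse by 25.
Checked against all permutations: $170 is optimal.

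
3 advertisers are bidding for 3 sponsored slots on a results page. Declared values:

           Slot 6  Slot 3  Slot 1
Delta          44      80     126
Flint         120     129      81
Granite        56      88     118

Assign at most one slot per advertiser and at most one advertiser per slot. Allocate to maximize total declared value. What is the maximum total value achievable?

Maximum total: $334

This is a one-to-one assignment (maximum-weight bipartite matching).
Optimal: Delta→Slot 1 ($126), Flint→Slot 6 ($120), Granite→Slot 3 ($88) — total 126+120+88 = $334.
Row-greedy (each advertiser in turn takes its best remaining slot) gives $311, worse by 23.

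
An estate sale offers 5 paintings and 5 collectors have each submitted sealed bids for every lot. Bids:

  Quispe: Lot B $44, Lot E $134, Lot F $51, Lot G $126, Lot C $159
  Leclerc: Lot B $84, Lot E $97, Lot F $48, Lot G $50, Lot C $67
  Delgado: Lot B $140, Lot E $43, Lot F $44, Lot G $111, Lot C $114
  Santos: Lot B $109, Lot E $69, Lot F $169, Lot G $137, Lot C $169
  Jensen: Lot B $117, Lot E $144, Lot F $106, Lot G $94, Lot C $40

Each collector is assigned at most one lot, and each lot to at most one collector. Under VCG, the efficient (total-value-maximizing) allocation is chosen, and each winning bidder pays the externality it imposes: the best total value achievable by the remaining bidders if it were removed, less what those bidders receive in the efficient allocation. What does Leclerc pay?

Leclerc pays $29.

Efficient allocation: Quispe→Lot C ($159), Leclerc→Lot B ($84), Delgado→Lot G ($111), Santos→Lot F ($169), Jensen→Lot E ($144); total welfare W = $667.
Leclerc receives Lot B at value $84, so the others get W − 84 = $583.
Without Leclerc: best allocation of the remaining 4 bidders over all 5 lots is Quispe→Lot C ($159), Delgado→Lot B ($140), Santos→Lot F ($169), Jensen→Lot E ($144), total $612.
VCG payment = (others' best without Leclerc) − (others' welfare with Leclerc) = 612 − 583 = $29.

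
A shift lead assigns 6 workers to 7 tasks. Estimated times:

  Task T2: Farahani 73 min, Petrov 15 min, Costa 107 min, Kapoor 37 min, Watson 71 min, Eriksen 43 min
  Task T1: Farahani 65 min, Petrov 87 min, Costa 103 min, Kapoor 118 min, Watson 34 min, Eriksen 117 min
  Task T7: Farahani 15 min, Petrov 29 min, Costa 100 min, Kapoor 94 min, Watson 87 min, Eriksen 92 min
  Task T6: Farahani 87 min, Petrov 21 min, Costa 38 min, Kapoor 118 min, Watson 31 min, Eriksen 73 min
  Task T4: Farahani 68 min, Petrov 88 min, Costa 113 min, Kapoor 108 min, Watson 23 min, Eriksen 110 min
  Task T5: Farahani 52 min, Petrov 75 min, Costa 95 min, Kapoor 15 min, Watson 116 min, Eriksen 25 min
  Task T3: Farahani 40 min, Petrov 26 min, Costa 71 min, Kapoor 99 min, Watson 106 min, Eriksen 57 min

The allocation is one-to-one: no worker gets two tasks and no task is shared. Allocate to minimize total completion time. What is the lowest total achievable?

Optimal: Farahani→Task T7 (15 min), Petrov→Task T3 (26 min), Costa→Task T6 (38 min), Kapoor→Task T5 (15 min), Watson→Task T4 (23 min), Eriksen→Task T2 (43 min) — total 15+26+38+15+23+43 = 160 min.
Next-best assignment: Farahani→Task T7, Petrov→Task T2, Costa→Task T6, Kapoor→Task T5, Watson→Task T4, Eriksen→Task T3 = 163 min.
Checked against all permutations: 160 min is optimal.

Min total: 160 min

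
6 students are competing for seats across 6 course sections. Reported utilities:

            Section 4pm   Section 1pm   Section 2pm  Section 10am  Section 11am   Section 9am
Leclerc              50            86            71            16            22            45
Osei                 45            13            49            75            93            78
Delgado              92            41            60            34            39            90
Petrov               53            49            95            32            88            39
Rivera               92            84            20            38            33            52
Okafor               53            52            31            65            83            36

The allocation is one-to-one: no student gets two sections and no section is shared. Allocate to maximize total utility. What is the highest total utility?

Optimal: Leclerc→Section 1pm (86 points), Osei→Section 10am (75 points), Delgado→Section 9am (90 points), Petrov→Section 2pm (95 points), Rivera→Section 4pm (92 points), Okafor→Section 11am (83 points) — total 86+75+90+95+92+83 = 521 points.
Column-greedy (each section in turn goes to its best remaining student) gives 483 points, worse by 38.
Swapping Rivera↔Petrov (Rivera→Section 2pm 20 points, Petrov→Section 4pm 53 points) loses 114.

Max total: 521 points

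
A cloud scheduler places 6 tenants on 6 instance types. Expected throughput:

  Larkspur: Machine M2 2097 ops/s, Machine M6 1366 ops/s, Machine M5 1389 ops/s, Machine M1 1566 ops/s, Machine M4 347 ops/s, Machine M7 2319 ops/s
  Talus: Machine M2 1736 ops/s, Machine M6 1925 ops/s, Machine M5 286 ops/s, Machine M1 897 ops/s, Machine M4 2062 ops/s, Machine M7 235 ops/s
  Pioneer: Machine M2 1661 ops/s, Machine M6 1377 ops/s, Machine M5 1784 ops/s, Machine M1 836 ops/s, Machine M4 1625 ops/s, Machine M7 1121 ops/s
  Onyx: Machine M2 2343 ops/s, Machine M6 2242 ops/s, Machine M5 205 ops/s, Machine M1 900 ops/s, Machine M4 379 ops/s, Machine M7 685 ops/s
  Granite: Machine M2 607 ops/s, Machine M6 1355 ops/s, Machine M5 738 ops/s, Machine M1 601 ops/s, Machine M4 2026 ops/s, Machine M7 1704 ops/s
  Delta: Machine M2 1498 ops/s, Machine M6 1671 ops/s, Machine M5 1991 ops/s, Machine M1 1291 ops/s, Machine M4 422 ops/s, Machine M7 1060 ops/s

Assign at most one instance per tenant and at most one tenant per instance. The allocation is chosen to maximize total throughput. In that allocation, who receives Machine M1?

Delta receives Machine M1.

Optimal: Larkspur→Machine M7 (2319 ops/s), Talus→Machine M6 (1925 ops/s), Pioneer→Machine M5 (1784 ops/s), Onyx→Machine M2 (2343 ops/s), Granite→Machine M4 (2026 ops/s), Delta→Machine M1 (1291 ops/s) — total 2319+1925+1784+2343+2026+1291 = 11688 ops/s.
Next-best assignment: Larkspur→Machine M7, Talus→Machine M6, Pioneer→Machine M1, Onyx→Machine M2, Granite→Machine M4, Delta→Machine M5 = 11440 ops/s.
Swapping Onyx↔Granite (Onyx→Machine M4 379 ops/s, Granite→Machine M2 607 ops/s) loses 3383.
Delta's own top instance is Machine M5 (1991 ops/s), but forcing Delta→Machine M5 and reassigning the rest optimally gives only 11440 ops/s — worse by 248.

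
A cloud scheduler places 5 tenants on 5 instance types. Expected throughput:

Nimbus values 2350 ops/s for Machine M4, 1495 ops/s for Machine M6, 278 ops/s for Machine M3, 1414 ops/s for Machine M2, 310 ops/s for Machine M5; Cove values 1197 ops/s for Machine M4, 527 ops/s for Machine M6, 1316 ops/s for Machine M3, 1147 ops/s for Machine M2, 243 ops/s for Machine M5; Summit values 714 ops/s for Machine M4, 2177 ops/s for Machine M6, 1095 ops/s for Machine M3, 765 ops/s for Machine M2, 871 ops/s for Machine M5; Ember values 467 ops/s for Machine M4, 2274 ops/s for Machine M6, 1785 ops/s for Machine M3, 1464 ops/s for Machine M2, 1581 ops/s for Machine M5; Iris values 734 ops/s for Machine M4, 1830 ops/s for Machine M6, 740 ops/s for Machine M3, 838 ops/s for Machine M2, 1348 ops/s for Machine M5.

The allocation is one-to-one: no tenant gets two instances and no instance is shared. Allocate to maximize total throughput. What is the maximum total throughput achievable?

Optimal: Nimbus→Machine M4 (2350 ops/s), Cove→Machine M2 (1147 ops/s), Summit→Machine M6 (2177 ops/s), Ember→Machine M3 (1785 ops/s), Iris→Machine M5 (1348 ops/s) — total 2350+1147+2177+1785+1348 = 8807 ops/s.
Column-greedy (each instance in turn goes to its best remaining tenant) gives 7649 ops/s, worse by 1158.
Swapping Iris↔Ember (Iris→Machine M3 740 ops/s, Ember→Machine M5 1581 ops/s) loses 812.

Maximum total: 8807 ops/s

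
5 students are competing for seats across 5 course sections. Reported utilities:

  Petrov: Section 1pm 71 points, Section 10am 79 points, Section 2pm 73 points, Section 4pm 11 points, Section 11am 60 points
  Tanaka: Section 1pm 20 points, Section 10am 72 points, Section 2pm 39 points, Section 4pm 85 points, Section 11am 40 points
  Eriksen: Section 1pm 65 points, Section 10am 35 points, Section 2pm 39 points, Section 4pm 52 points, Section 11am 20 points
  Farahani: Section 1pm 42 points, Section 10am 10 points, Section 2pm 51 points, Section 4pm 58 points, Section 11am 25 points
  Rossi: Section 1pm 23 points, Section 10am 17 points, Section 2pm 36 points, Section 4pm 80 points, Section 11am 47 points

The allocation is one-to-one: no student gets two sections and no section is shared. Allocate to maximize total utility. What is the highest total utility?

Optimal: Petrov→Section 11am (60 points), Tanaka→Section 10am (72 points), Eriksen→Section 1pm (65 points), Farahani→Section 2pm (51 points), Rossi→Section 4pm (80 points) — total 60+72+65+51+80 = 328 points.
Max-entry greedy (repeatedly take the single best remaining cell) gives 327 points, worse by 1.

Maximum total: 328 points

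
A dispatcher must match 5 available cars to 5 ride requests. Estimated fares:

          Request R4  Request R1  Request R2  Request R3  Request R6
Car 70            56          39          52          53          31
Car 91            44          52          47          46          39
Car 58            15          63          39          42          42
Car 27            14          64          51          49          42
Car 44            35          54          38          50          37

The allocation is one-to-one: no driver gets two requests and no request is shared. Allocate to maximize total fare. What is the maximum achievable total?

Max total: $259

This is a one-to-one assignment (maximum-weight bipartite matching).
Optimal: Car 70→Request R4 ($56), Car 91→Request R2 ($47), Car 58→Request R6 ($42), Car 27→Request R1 ($64), Car 44→Request R3 ($50) — total 56+47+42+64+50 = $259.
Row-greedy (each driver in turn takes its best remaining request) gives $238, worse by 21.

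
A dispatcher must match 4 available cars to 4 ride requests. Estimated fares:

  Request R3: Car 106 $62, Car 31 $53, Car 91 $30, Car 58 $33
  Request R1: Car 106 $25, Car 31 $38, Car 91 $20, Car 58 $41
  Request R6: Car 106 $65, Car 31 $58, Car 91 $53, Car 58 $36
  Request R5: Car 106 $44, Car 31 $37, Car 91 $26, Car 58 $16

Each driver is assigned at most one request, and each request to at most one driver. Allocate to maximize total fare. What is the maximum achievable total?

Optimal: Car 106→Request R3 ($62), Car 31→Request R5 ($37), Car 91→Request R6 ($53), Car 58→Request R1 ($41) — total 62+37+53+41 = $193.
Max-entry greedy (repeatedly take the single best remaining cell) gives $185, worse by 8.
No other one-to-one assignment exceeds $193.

Maximum total: $193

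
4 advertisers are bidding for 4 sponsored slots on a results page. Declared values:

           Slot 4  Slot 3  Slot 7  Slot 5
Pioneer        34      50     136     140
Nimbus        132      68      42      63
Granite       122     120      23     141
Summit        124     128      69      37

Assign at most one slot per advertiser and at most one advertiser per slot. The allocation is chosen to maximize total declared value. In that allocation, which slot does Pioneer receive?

This is the linear assignment problem.
Optimal: Pioneer→Slot 7 ($136), Nimbus→Slot 4 ($132), Granite→Slot 5 ($141), Summit→Slot 3 ($128) — total 136+132+141+128 = $537.
Row-greedy (each advertiser in turn takes its best remaining slot) gives $461, worse by 76.
Pioneer's own top slot is Slot 5 ($140), but forcing Pioneer→Slot 5 and reassigning the rest optimally gives only $461 — worse by 76.

Pioneer receives Slot 7.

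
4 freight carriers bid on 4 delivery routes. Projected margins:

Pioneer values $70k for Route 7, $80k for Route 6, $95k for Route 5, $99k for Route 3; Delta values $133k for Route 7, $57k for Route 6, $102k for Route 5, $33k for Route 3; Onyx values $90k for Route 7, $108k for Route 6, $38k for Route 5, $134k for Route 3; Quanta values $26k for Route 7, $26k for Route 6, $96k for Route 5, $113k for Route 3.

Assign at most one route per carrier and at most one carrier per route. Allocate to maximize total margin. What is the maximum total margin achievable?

Max total: $449k

This is a one-to-one assignment (maximum-weight bipartite matching).
Optimal: Pioneer→Route 5 ($95k), Delta→Route 7 ($133k), Onyx→Route 6 ($108k), Quanta→Route 3 ($113k) — total 95+133+108+113 = $449k.
Max-entry greedy (repeatedly take the single best remaining cell) gives $443k, worse by 6.
Swapping Pioneer↔Quanta (Pioneer→Route 3 $99k, Quanta→Route 5 $96k) loses 13.
No other one-to-one assignment exceeds $449k.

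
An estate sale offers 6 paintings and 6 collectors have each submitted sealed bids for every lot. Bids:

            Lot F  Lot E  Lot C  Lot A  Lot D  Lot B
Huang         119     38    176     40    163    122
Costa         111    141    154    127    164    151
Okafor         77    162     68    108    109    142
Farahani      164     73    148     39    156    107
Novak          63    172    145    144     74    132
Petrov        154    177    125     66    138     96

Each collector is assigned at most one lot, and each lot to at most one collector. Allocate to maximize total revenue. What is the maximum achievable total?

This is the linear assignment problem.
Optimal: Huang→Lot C ($176), Costa→Lot D ($164), Okafor→Lot B ($142), Farahani→Lot F ($164), Novak→Lot A ($144), Petrov→Lot E ($177) — total 176+164+142+164+144+177 = $967.
Row-greedy (each collector in turn takes its best remaining lot) gives $906, worse by 61.
Next-best assignment: Huang→Lot D, Costa→Lot C, Okafor→Lot B, Farahani→Lot F, Novak→Lot A, Petrov→Lot E = $944.
Swapping Farahani↔Okafor (Farahani→Lot B $107, Okafor→Lot F $77) loses 122.
No other one-to-one assignment exceeds $967.

Max total: $967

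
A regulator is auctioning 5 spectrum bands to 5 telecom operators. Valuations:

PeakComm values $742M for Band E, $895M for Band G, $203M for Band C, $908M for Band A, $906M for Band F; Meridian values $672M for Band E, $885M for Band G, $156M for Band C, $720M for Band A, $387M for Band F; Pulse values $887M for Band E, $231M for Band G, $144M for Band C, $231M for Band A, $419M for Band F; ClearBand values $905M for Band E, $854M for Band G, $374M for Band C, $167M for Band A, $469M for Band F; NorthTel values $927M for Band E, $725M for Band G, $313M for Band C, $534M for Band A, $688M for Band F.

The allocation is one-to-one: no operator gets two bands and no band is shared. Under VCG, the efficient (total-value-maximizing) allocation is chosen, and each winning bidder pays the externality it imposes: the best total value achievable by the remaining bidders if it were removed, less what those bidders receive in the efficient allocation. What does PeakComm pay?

PeakComm pays $315M.

Efficient allocation: PeakComm→Band A ($908M), Meridian→Band G ($885M), Pulse→Band E ($887M), ClearBand→Band C ($374M), NorthTel→Band F ($688M); total welfare W = $3742M.
PeakComm receives Band A at value $908M, so the others get W − 908 = $2834M.
Without PeakComm: best allocation of the remaining 4 bidders over all 5 bands is Meridian→Band A ($720M), Pulse→Band E ($887M), ClearBand→Band G ($854M), NorthTel→Band F ($688M), total $3149M.
VCG payment = (others' best without PeakComm) − (others' welfare with PeakComm) = 3149 − 2834 = $315M.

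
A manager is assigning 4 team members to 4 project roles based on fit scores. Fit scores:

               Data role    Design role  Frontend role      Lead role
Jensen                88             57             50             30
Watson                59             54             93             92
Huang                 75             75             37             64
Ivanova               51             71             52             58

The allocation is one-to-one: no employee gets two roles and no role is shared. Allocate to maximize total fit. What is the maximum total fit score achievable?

Optimal: Jensen→Data role (88 pts), Watson→Frontend role (93 pts), Huang→Lead role (64 pts), Ivanova→Design role (71 pts) — total 88+93+64+71 = 316 pts.
Column-greedy (each role in turn goes to its best remaining employee) gives 314 pts, worse by 2.
Swapping Huang↔Jensen (Huang→Data role 75 pts, Jensen→Lead role 30 pts) loses 47.
No other one-to-one assignment exceeds 316 pts.

Maximum total: 316 pts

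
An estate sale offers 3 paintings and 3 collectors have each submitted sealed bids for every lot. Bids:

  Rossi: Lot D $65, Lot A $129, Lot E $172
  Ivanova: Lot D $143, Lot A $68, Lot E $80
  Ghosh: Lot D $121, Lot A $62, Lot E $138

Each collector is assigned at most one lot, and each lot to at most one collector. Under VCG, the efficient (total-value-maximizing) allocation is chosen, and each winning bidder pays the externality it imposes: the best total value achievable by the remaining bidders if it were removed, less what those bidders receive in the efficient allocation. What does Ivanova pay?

Ivanova pays $26.

Efficient allocation: Rossi→Lot A ($129), Ivanova→Lot D ($143), Ghosh→Lot E ($138); total welfare W = $410.
Ivanova receives Lot D at value $143, so the others get W − 143 = $267.
Without Ivanova: best allocation of the remaining 2 bidders over all 3 lots is Rossi→Lot E ($172), Ghosh→Lot D ($121), total $293.
VCG payment = (others' best without Ivanova) − (others' welfare with Ivanova) = 293 − 267 = $26.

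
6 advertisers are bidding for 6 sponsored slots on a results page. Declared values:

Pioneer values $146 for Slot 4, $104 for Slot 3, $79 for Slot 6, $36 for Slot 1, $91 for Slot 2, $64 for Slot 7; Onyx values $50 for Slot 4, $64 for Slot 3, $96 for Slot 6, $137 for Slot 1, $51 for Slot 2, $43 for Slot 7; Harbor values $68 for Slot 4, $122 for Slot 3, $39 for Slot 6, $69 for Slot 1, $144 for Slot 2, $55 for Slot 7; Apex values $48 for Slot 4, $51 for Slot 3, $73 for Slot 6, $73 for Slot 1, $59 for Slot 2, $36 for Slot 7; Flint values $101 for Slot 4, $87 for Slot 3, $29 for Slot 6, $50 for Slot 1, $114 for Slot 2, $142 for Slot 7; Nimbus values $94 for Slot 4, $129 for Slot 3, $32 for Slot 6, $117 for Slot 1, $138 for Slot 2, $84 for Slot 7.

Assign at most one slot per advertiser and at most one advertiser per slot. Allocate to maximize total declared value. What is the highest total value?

Optimal: Pioneer→Slot 4 ($146), Onyx→Slot 1 ($137), Harbor→Slot 2 ($144), Apex→Slot 6 ($73), Flint→Slot 7 ($142), Nimbus→Slot 3 ($129) — total 146+137+144+73+142+129 = $771.
Column-greedy (each slot in turn goes to its best remaining advertiser) gives $730, worse by 41.
Swapping Flint↔Onyx (Flint→Slot 1 $50, Onyx→Slot 7 $43) loses 186.
No other one-to-one assignment exceeds $771.

Maximum total: $771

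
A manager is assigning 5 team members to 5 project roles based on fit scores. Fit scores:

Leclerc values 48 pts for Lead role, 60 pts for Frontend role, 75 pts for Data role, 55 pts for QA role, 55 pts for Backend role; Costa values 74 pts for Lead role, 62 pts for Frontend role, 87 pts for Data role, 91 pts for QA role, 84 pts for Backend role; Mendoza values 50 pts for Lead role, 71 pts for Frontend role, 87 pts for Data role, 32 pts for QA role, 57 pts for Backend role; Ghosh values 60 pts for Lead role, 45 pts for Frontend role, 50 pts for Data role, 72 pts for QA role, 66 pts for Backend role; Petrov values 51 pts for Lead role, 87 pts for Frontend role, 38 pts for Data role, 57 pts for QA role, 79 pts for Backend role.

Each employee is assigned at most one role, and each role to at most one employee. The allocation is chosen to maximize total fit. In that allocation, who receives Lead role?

Ghosh receives Lead role.

Optimal: Leclerc→Backend role (55 pts), Costa→QA role (91 pts), Mendoza→Data role (87 pts), Ghosh→Lead role (60 pts), Petrov→Frontend role (87 pts) — total 55+91+87+60+87 = 380 pts.
Next-best assignment: Leclerc→Lead role, Costa→QA role, Mendoza→Data role, Ghosh→Backend role, Petrov→Frontend role = 379 pts.
Checked against all permutations: 380 pts is optimal.
Ghosh's own top role is QA role (72 pts), but forcing Ghosh→QA role and reassigning the rest optimally gives only 378 pts — worse by 2.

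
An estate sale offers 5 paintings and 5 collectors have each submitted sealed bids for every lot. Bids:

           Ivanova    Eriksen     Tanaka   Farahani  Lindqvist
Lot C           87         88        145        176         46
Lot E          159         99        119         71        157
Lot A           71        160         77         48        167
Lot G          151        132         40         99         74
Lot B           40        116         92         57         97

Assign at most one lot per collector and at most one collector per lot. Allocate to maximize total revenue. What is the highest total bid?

Maximum total: $736

Treat this as an assignment problem: match each collector to one lot.
Optimal: Ivanova→Lot G ($151), Eriksen→Lot A ($160), Tanaka→Lot B ($92), Farahani→Lot C ($176), Lindqvist→Lot E ($157) — total 151+160+92+176+157 = $736.
Column-greedy (each lot in turn goes to its best remaining collector) gives $726, worse by 10.
Checked against all permutations: $736 is optimal.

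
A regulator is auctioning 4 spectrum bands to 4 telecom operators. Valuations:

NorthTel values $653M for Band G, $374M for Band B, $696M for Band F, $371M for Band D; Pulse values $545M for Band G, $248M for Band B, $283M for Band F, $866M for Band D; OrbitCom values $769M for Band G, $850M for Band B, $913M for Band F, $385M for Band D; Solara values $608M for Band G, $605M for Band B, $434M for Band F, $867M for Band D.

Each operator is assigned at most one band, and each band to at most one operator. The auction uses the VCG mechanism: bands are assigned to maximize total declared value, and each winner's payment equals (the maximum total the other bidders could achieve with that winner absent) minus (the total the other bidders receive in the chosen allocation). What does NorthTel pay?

Efficient allocation: NorthTel→Band G ($653M), Pulse→Band D ($866M), OrbitCom→Band F ($913M), Solara→Band B ($605M); total welfare W = $3037M.
NorthTel receives Band G at value $653M, so the others get W − 653 = $2384M.
Without NorthTel: best allocation of the remaining 3 bidders over all 4 bands is Pulse→Band D ($866M), OrbitCom→Band F ($913M), Solara→Band G ($608M), total $2387M.
VCG payment = (others' best without NorthTel) − (others' welfare with NorthTel) = 2387 − 2384 = $3M.

NorthTel pays $3M.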